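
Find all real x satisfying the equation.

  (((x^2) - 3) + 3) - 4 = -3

Step 1. [(((x^2) - 3) + 3) - 4 = -3] the outer -4 inverts by adding 4, so sub: ((x^2) - 3) + 3 = 1.
Step 2. [((x^2) - 3) + 3 = 1] the outer +3 inverts by subtracting 3, so sub: (x^2) - 3 = -2.
Step 3. [(x^2) - 3 = -2] -3 is outermost — add 3 both sides. So sub: x^2 = 1.
Step 4. [x^2 = 1] √ both sides: 1 ≥ 0 gives two branches, so sqrt: x = 1 or -1.

Answer: x ∈ {-1, 1}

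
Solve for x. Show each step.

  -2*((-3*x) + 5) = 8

Step 1. [-2*((-3*x) + 5) = 8] leading coefficient -2: divide by -2, so div: (-3*x) + 5 = -4.
Step 2. [(-3*x) + 5 = -4] the outer +5 inverts by subtracting 5, so sub: -3*x = -9.
Step 3. [-3*x = -9] divide by the outer -3, so div: x = 3.

Answer: x ∈ {3}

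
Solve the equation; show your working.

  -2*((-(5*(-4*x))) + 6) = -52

Step 1. [-2*((-(5*(-4*x))) + 6) = -52] -2·(inner) — divide through by -2. So div: (-(5*(-4*x))) + 6 = 26.
Step 2. [(-(5*(-4*x))) + 6 = 26] +6 is outermost — subtract 6 both sides, so sub: -(5*(-4*x)) = 20.
Step 3. [-(5*(-4*x)) = 20] flip signs both sides ⇒ neg: 5*(-4*x) = -20.
Step 4. [5*(-4*x) = -20] LHS = 5·(…); ÷5 both sides. So div: -4*x = -4.
Step 5. [-4*x = -4] LHS = -4·(…); ÷-4 both sides ⇒ div: x = 1.

Answer: x ∈ {1}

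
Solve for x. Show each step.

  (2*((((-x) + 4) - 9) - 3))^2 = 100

Step 1. [(2*((((-x) + 4) - 9) - 3))^2 = 100] √ both sides: 100 ≥ 0 gives two branches ⇒ sqrt: 2*((((-x) + 4) - 9) - 3) = 10 or -10.
Step 2. [2*((((-x) + 4) - 9) - 3) = 10 or -10] divide by the outer 2, so div: (((-x) + 4) - 9) - 3 = 5 or -5.
Step 3. [(((-x) + 4) - 9) - 3 = 5 or -5] add 3: x sits inside (… - 3). So sub: ((-x) + 4) - 9 = 8 or -2.
Step 4. [((-x) + 4) - 9 = 8 or -2] peel the -9: add 9 from each side. So sub: (-x) + 4 = 17 or 7.
Step 5. [(-x) + 4 = 17 or 7] +4 is outermost — subtract 4 both sides ⇒ sub: -x = 13 or 3.
Step 6. [-x = 13 or 3] flip signs both sides, so neg: x = -13 or -3.

Answer: x ∈ {-13, -3}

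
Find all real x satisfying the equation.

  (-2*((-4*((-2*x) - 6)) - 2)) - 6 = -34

Step 1. [(-2*((-4*((-2*x) - 6)) - 2)) - 6 = -34] -2 divides every term; factor it out ⇒ factor: ((-4*((-2*x) - 6)) - 2) + 3 = 17.
Step 2. [((-4*((-2*x) - 6)) - 2) + 3 = 17] +3 is outermost — subtract 3 both sides. So sub: (-4*((-2*x) - 6)) - 2 = 14.
Step 3. [(-4*((-2*x) - 6)) - 2 = 14] -2 is outermost — add 2 both sides. So sub: -4*((-2*x) - 6) = 16.
Step 4. [-4*((-2*x) - 6) = 16] LHS = -4·(…); ÷-4 both sides. So div: (-2*x) - 6 = -4.
Step 5. [(-2*x) - 6 = -4] common factor -2 (LHS and -4) — divide through. So factor: x + 3 = 2.
Step 6. [x + 3 = 2] 3 comes off first (subtract 3) ⇒ sub: x = -1.

Answer: x ∈ {-1}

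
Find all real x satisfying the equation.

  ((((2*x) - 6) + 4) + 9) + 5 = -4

Step 1. [((((2*x) - 6) + 4) + 9) + 5 = -4] the outer +5 inverts by subtracting 5 ⇒ sub: (((2*x) - 6) + 4) + 9 = -9.
Step 2. [(((2*x) - 6) + 4) + 9 = -9] the outer +9 inverts by subtracting 9, so sub: ((2*x) - 6) + 4 = -18.
Step 3. [((2*x) - 6) + 4 = -18] peel the +4: subtract 4 from each side. So sub: (2*x) - 6 = -22.
Step 4. [(2*x) - 6 = -22] 6 comes off first (add 6), so sub: 2*x = -16.
Step 5. [2*x = -16] LHS = 2·(…); ÷2 both sides ⇒ div: x = -8.

Answer: x ∈ {-8}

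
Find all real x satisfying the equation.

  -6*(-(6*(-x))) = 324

Step 1. [-6*(-(6*(-x))) = 324] leading coefficient -6: divide by -6, so div: -(6*(-x)) = -54.
Step 2. [-(6*(-x)) = -54] LHS negated; negate both sides ⇒ neg: 6*(-x) = 54.
Step 3. [6*(-x) = 54] divide by the outer 6 ⇒ div: -x = 9.
Step 4. [-x = 9] leading − — multiply by −1, so neg: x = -9.

Answer: x ∈ {-9}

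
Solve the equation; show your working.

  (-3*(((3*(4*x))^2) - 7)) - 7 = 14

Step 1. [(-3*(((3*(4*x))^2) - 7)) - 7 = 14] peel the -7: add 7 from each side, so sub: -3*(((3*(4*x))^2) - 7) = 21.
Step 2. [-3*(((3*(4*x))^2) - 7) = 21] -3·(inner) — divide through by -3 ⇒ div: ((3*(4*x))^2) - 7 = -7.
Step 3. [((3*(4*x))^2) - 7 = -7] the outer -7 inverts by adding 7. So sub: (3*(4*x))^2 = 0.
Step 4. [(3*(4*x))^2 = 0] LHS squared, RHS 0 ≥ 0: apply √ (±). So sqrt: 3*(4*x) = 0.
Step 5. [3*(4*x) = 0] 3 out front; divide by 3, so div: 4*x = 0.
Step 6. [4*x = 0] 4 out front; divide by 4. So div: x = 0.

Answer: x ∈ {0}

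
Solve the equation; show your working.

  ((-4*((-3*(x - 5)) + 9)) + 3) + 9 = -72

Step 1. [((-4*((-3*(x - 5)) + 9)) + 3) + 9 = -72] 9 comes off first (subtract 9) ⇒ sub: (-4*((-3*(x - 5)) + 9)) + 3 = -81.
Step 2. [(-4*((-3*(x - 5)) + 9)) + 3 = -81] peel the +3: subtract 3 from each side ⇒ sub: -4*((-3*(x - 5)) + 9) = -84.
Step 3. [-4*((-3*(x - 5)) + 9) = -84] LHS = -4·(…); ÷-4 both sides. So div: (-3*(x - 5)) + 9 = 21.
Step 4. [(-3*(x - 5)) + 9 = 21] the outer +9 inverts by subtracting 9 ⇒ sub: -3*(x - 5) = 12.
Step 5. [-3*(x - 5) = 12] leading coefficient -3: divide by -3. So div: x - 5 = -4.
Step 6. [x - 5 = -4] peel the -5: add 5 from each side ⇒ sub: x = 1.

Answer: x ∈ {1}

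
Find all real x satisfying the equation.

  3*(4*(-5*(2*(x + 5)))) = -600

Step 1. [3*(4*(-5*(2*(x + 5)))) = -600] divide by the outer 3, so div: 4*(-5*(2*(x + 5))) = -200.
Step 2. [4*(-5*(2*(x + 5))) = -200] 4 out front; divide by 4. So div: -5*(2*(x + 5)) = -50.
Step 3. [-5*(2*(x + 5)) = -50] leading coefficient -5: divide by -5 ⇒ div: 2*(x + 5) = 10.
Step 4. [2*(x + 5) = 10] 2·(inner) — divide through by 2. So div: x + 5 = 5.
Step 5. [x + 5 = 5] 5 comes off first (subtract 5) ⇒ sub: x = 0.

Answer: x ∈ {0}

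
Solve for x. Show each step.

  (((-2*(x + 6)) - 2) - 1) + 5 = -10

Step 1. [(((-2*(x + 6)) - 2) - 1) + 5 = -10] 5 comes off first (subtract 5). So sub: ((-2*(x + 6)) - 2) - 1 = -15.
Step 2. [((-2*(x + 6)) - 2) - 1 = -15] add 1: x sits inside (… - 1), so sub: (-2*(x + 6)) - 2 = -14.
Step 3. [(-2*(x + 6)) - 2 = -14] -2 divides every term; factor it out ⇒ factor: (x + 6) + 1 = 7.
Step 4. [(x + 6) + 1 = 7] 1 comes off first (subtract 1), so sub: x + 6 = 6.
Step 5. [x + 6 = 6] subtract 6: x sits inside (… + 6). So sub: x = 0.

Answer: x ∈ {0}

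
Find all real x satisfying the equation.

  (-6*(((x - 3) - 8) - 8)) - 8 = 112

Step 1. [(-6*(((x - 3) - 8) - 8)) - 8 = 112] -8 is outermost — add 8 both sides. So sub: -6*(((x - 3) - 8) - 8) = 120.
Step 2. [-6*(((x - 3) - 8) - 8) = 120] divide by the outer -6 ⇒ div: ((x - 3) - 8) - 8 = -20.
Step 3. [((x - 3) - 8) - 8 = -20] the outer -8 inverts by adding 8 ⇒ sub: (x - 3) - 8 = -12.
Step 4. [(x - 3) - 8 = -12] add 8: x sits inside (… - 8), so sub: x - 3 = -4.
Step 5. [x - 3 = -4] peel the -3: add 3 from each side. So sub: x = -1.

Answer: x ∈ {-1}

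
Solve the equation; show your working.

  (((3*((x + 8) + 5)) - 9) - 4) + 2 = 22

Step 1. [(((3*((x + 8) + 5)) - 9) - 4) + 2 = 22] peel the +2: subtract 2 from each side ⇒ sub: ((3*((x + 8) + 5)) - 9) - 4 = 20.
Step 2. [((3*((x + 8) + 5)) - 9) - 4 = 20] add 4: x sits inside (… - 4), so sub: (3*((x + 8) + 5)) - 9 = 24.
Step 3. [(3*((x + 8) + 5)) - 9 = 24] 9 comes off first (add 9) ⇒ sub: 3*((x + 8) + 5) = 33.
Step 4. [3*((x + 8) + 5) = 33] LHS = 3·(…); ÷3 both sides ⇒ div: (x + 8) + 5 = 11.
Step 5. [(x + 8) + 5 = 11] the outer +5 inverts by subtracting 5. So sub: x + 8 = 6.
Step 6. [x + 8 = 6] peel the +8: subtract 8 from each side ⇒ sub: x = -2.

Answer: x ∈ {-2}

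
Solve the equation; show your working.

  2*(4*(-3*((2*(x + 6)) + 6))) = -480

Step 1. [2*(4*(-3*((2*(x + 6)) + 6))) = -480] 2 out front; divide by 2 ⇒ div: 4*(-3*((2*(x + 6)) + 6)) = -240.
Step 2. [4*(-3*((2*(x + 6)) + 6)) = -240] LHS = 4·(…); ÷4 both sides. So div: -3*((2*(x + 6)) + 6) = -60.
Step 3. [-3*((2*(x + 6)) + 6) = -60] -3·(inner) — divide through by -3, so div: (2*(x + 6)) + 6 = 20.
Step 4. [(2*(x + 6)) + 6 = 20] peel the +6: subtract 6 from each side. So sub: 2*(x + 6) = 14.
Step 5. [2*(x + 6) = 14] divide by the outer 2, so div: x + 6 = 7.
Step 6. [x + 6 = 7] peel the +6: subtract 6 from each side, so sub: x = 1.

Answer: x ∈ {1}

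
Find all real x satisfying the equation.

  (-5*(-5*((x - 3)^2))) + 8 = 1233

Step 1. [(-5*(-5*((x - 3)^2))) + 8 = 1233] subtract 8: x sits inside (… + 8), so sub: -5*(-5*((x - 3)^2)) = 1225.
Step 2. [-5*(-5*((x - 3)^2)) = 1225] -5·(inner) — divide through by -5 ⇒ div: -5*((x - 3)^2) = -245.
Step 3. [-5*((x - 3)^2) = -245] -5 out front; divide by -5 ⇒ div: (x - 3)^2 = 49.
Step 4. [(x - 3)^2 = 49] LHS squared, RHS 49 ≥ 0: apply √ (±), so sqrt: x - 3 = 7 or -7.
Step 5. [x - 3 = 7 or -7] 3 comes off first (add 3) ⇒ sub: x = 10 or -4.

Answer: x ∈ {-4, 10}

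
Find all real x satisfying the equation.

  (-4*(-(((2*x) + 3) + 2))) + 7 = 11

Step 1. [(-4*(-(((2*x) + 3) + 2))) + 7 = 11] the outer +7 inverts by subtracting 7, so sub: -4*(-(((2*x) + 3) + 2)) = 4.
Step 2. [-4*(-(((2*x) + 3) + 2)) = 4] LHS = -4·(…); ÷-4 both sides. So div: -(((2*x) + 3) + 2) = -1.
Step 3. [-(((2*x) + 3) + 2) = -1] leading − — multiply by −1. So neg: ((2*x) + 3) + 2 = 1.
Step 4. [((2*x) + 3) + 2 = 1] peel the +2: subtract 2 from each side. So sub: (2*x) + 3 = -1.
Step 5. [(2*x) + 3 = -1] the outer +3 inverts by subtracting 3. So sub: 2*x = -4.
Step 6. [2*x = -4] 2 out front; divide by 2. So div: x = -2.

Answer: x ∈ {-2}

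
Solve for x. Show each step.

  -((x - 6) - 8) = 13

Step 1. [-((x - 6) - 8) = 13] LHS negated; negate both sides ⇒ neg: (x - 6) - 8 = -13.
Step 2. [(x - 6) - 8 = -13] peel the -8: add 8 from each side, so sub: x - 6 = -5.
Step 3. [x - 6 = -5] peel the -6: add 6 from each side, so sub: x = 1.

Answer: x ∈ {1}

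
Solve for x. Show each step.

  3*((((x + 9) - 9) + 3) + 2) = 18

Step 1. [3*((((x + 9) - 9) + 3) + 2) = 18] 3·(inner) — divide through by 3, so div: (((x + 9) - 9) + 3) + 2 = 6.
Step 2. [(((x + 9) - 9) + 3) + 2 = 6] the outer +2 inverts by subtracting 2, so sub: ((x + 9) - 9) + 3 = 4.
Step 3. [((x + 9) - 9) + 3 = 4] peel the +3: subtract 3 from each side, so sub: (x + 9) - 9 = 1.
Step 4. [(x + 9) - 9 = 1] add 9: x sits inside (… - 9), so sub: x + 9 = 10.
Step 5. [x + 9 = 10] the outer +9 inverts by subtracting 9 ⇒ sub: x = 1.

Answer: x ∈ {1}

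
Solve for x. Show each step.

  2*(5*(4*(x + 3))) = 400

Step 1. [2*(5*(4*(x + 3))) = 400] 2 out front; divide by 2, so div: 5*(4*(x + 3)) = 200.
Step 2. [5*(4*(x + 3)) = 200] leading coefficient 5: divide by 5 ⇒ div: 4*(x + 3) = 40.
Step 3. [4*(x + 3) = 40] divide by the outer 4, so div: x + 3 = 10.
Step 4. [x + 3 = 10] the outer +3 inverts by subtracting 3. So sub: x = 7.

Answer: x ∈ {7}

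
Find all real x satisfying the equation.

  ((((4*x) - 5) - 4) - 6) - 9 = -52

Step 1. [((((4*x) - 5) - 4) - 6) - 9 = -52] the outer -9 inverts by adding 9. So sub: (((4*x) - 5) - 4) - 6 = -43.
Step 2. [(((4*x) - 5) - 4) - 6 = -43] add 6: x sits inside (… - 6) ⇒ sub: ((4*x) - 5) - 4 = -37.
Step 3. [((4*x) - 5) - 4 = -37] add 4: x sits inside (… - 4), so sub: (4*x) - 5 = -33.
Step 4. [(4*x) - 5 = -33] add 5: x sits inside (… - 5). So sub: 4*x = -28.
Step 5. [4*x = -28] LHS = 4·(…); ÷4 both sides ⇒ div: x = -7.

Answer: x ∈ {-7}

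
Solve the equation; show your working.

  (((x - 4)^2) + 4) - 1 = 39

Step 1. [(((x - 4)^2) + 4) - 1 = 39] -1 is outermost — add 1 both sides, so sub: ((x - 4)^2) + 4 = 40.
Step 2. [((x - 4)^2) + 4 = 40] the outer +4 inverts by subtracting 4 ⇒ sub: (x - 4)^2 = 36.
Step 3. [(x - 4)^2 = 36] LHS squared, RHS 36 ≥ 0: apply √ (±) ⇒ sqrt: x - 4 = 6 or -6.
Step 4. [x - 4 = 6 or -6] the outer -4 inverts by adding 4 ⇒ sub: x = 10 or -2.

Answer: x ∈ {-2, 10}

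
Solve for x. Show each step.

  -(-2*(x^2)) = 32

Step 1. [-(-2*(x^2)) = 32] leading − — multiply by −1. So neg: -2*(x^2) = -32.
Step 2. [-2*(x^2) = -32] -2·(inner) — divide through by -2. So div: x^2 = 16.
Step 3. [x^2 = 16] √ both sides: 16 ≥ 0 gives two branches. So sqrt: x = 4 or -4.

Answer: x ∈ {-4, 4}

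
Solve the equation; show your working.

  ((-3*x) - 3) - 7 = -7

Step 1. [((-3*x) - 3) - 7 = -7] 7 comes off first (add 7), so sub: (-3*x) - 3 = 0.
Step 2. [(-3*x) - 3 = 0] -3 is outermost — add 3 both sides, so sub: -3*x = 3.
Step 3. [-3*x = 3] -3 out front; divide by -3. So div: x = -1.

Answer: x ∈ {-1}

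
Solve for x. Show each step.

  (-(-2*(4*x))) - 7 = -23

Step 1. [(-(-2*(4*x))) - 7 = -23] the outer -7 inverts by adding 7 ⇒ sub: -(-2*(4*x)) = -16.
Step 2. [-(-2*(4*x)) = -16] LHS negated; negate both sides, so neg: -2*(4*x) = 16.
Step 3. [-2*(4*x) = 16] -2 out front; divide by -2, so div: 4*x = -8.
Step 4. [4*x = -8] 4 out front; divide by 4, so div: x = -2.

Answer: x ∈ {-2}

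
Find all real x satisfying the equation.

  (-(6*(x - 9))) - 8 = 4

Step 1. [(-(6*(x - 9))) - 8 = 4] -8 is outermost — add 8 both sides, so sub: -(6*(x - 9)) = 12.
Step 2. [-(6*(x - 9)) = 12] flip signs both sides, so neg: 6*(x - 9) = -12.
Step 3. [6*(x - 9) = -12] 6 out front; divide by 6, so div: x - 9 = -2.
Step 4. [x - 9 = -2] -9 is outermost — add 9 both sides. So sub: x = 7.

Answer: x ∈ {7}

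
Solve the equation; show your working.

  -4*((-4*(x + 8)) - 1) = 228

Step 1. [-4*((-4*(x + 8)) - 1) = 228] divide by the outer -4 ⇒ div: (-4*(x + 8)) - 1 = -57.
Step 2. [(-4*(x + 8)) - 1 = -57] add 1: x sits inside (… - 1) ⇒ sub: -4*(x + 8) = -56.
Step 3. [-4*(x + 8) = -56] -4 out front; divide by -4. So div: x + 8 = 14.
Step 4. [x + 8 = 14] subtract 8: x sits inside (… + 8), so sub: x = 6.

Answer: x ∈ {6}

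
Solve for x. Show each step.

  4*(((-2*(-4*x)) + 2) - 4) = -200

Step 1. [4*(((-2*(-4*x)) + 2) - 4) = -200] divide by the outer 4 ⇒ div: ((-2*(-4*x)) + 2) - 4 = -50.
Step 2. [((-2*(-4*x)) + 2) - 4 = -50] 4 comes off first (add 4). So sub: (-2*(-4*x)) + 2 = -46.
Step 3. [(-2*(-4*x)) + 2 = -46] the outer +2 inverts by subtracting 2 ⇒ sub: -2*(-4*x) = -48.
Step 4. [-2*(-4*x) = -48] LHS = -2·(…); ÷-2 both sides. So div: -4*x = 24.
Step 5. [-4*x = 24] -4 out front; divide by -4 ⇒ div: x = -6.

Answer: x ∈ {-6}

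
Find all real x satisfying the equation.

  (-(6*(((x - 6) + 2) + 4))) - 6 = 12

Step 1. [(-(6*(((x - 6) + 2) + 4))) - 6 = 12] add 6: x sits inside (… - 6). So sub: -(6*(((x - 6) + 2) + 4)) = 18.
Step 2. [-(6*(((x - 6) + 2) + 4)) = 18] flip signs both sides. So neg: 6*(((x - 6) + 2) + 4) = -18.
Step 3. [6*(((x - 6) + 2) + 4) = -18] divide by the outer 6. So div: ((x - 6) + 2) + 4 = -3.
Step 4. [((x - 6) + 2) + 4 = -3] 4 comes off first (subtract 4). So sub: (x - 6) + 2 = -7.
Step 5. [(x - 6) + 2 = -7] the outer +2 inverts by subtracting 2, so sub: x - 6 = -9.
Step 6. [x - 6 = -9] the outer -6 inverts by adding 6 ⇒ sub: x = -3.

Answer: x ∈ {-3}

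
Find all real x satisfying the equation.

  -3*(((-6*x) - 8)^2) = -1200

Step 1. [-3*(((-6*x) - 8)^2) = -1200] divide by the outer -3. So div: ((-6*x) - 8)^2 = 400.
Step 2. [((-6*x) - 8)^2 = 400] 400 ≥ 0, LHS is (·)² — take ±√ ⇒ sqrt: (-6*x) - 8 = 20 or -20.
Step 3. [(-6*x) - 8 = 20 or -20] add 8: x sits inside (… - 8). So sub: -6*x = 28 or -12.
Step 4. [-6*x = 28 or -12] LHS = -6·(…); ÷-6 both sides ⇒ div: x = -14/3 or 2.

Answer: x ∈ {-14/3, 2}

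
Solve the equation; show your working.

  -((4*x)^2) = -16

Step 1. [-((4*x)^2) = -16] leading − — multiply by −1, so neg: (4*x)^2 = 16.
Step 2. [(4*x)^2 = 16] 16 ≥ 0, LHS is (·)² — take ±√ ⇒ sqrt: 4*x = 4 or -4.
Step 3. [4*x = 4 or -4] 4·(inner) — divide through by 4, so div: x = 1 or -1.

Answer: x ∈ {-1, 1}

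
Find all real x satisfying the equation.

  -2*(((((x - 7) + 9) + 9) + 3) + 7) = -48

Step 1. [-2*(((((x - 7) + 9) + 9) + 3) + 7) = -48] leading coefficient -2: divide by -2, so div: ((((x - 7) + 9) + 9) + 3) + 7 = 24.
Step 2. [((((x - 7) + 9) + 9) + 3) + 7 = 24] subtract 7: x sits inside (… + 7) ⇒ sub: (((x - 7) + 9) + 9) + 3 = 17.
Step 3. [(((x - 7) + 9) + 9) + 3 = 17] +3 is outermost — subtract 3 both sides, so sub: ((x - 7) + 9) + 9 = 14.
Step 4. [((x - 7) + 9) + 9 = 14] +9 is outermost — subtract 9 both sides, so sub: (x - 7) + 9 = 5.
Step 5. [(x - 7) + 9 = 5] +9 is outermost — subtract 9 both sides, so sub: x - 7 = -4.
Step 6. [x - 7 = -4] -7 is outermost — add 7 both sides, so sub: x = 3.

Answer: x ∈ {3}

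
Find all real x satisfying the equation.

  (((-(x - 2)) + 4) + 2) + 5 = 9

Step 1. [(((-(x - 2)) + 4) + 2) + 5 = 9] the outer +5 inverts by subtracting 5. So sub: ((-(x - 2)) + 4) + 2 = 4.
Step 2. [((-(x - 2)) + 4) + 2 = 4] subtract 2: x sits inside (… + 2). So sub: (-(x - 2)) + 4 = 2.
Step 3. [(-(x - 2)) + 4 = 2] peel the +4: subtract 4 from each side ⇒ sub: -(x - 2) = -2.
Step 4. [-(x - 2) = -2] leading − — multiply by −1 ⇒ neg: x - 2 = 2.
Step 5. [x - 2 = 2] -2 is outermost — add 2 both sides ⇒ sub: x = 4.

Answer: x ∈ {4}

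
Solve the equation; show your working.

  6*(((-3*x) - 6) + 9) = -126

Step 1. [6*(((-3*x) - 6) + 9) = -126] 6·(inner) — divide through by 6, so div: ((-3*x) - 6) + 9 = -21.
Step 2. [((-3*x) - 6) + 9 = -21] subtract 9: x sits inside (… + 9) ⇒ sub: (-3*x) - 6 = -30.
Step 3. [(-3*x) - 6 = -30] peel the -6: add 6 from each side. So sub: -3*x = -24.
Step 4. [-3*x = -24] -3·(inner) — divide through by -3 ⇒ div: x = 8.

Answer: x ∈ {8}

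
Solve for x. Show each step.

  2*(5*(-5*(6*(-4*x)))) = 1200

Step 1. [2*(5*(-5*(6*(-4*x)))) = 1200] divide by the outer 2 ⇒ div: 5*(-5*(6*(-4*x))) = 600.
Step 2. [5*(-5*(6*(-4*x))) = 600] LHS = 5·(…); ÷5 both sides. So div: -5*(6*(-4*x)) = 120.
Step 3. [-5*(6*(-4*x)) = 120] divide by the outer -5, so div: 6*(-4*x) = -24.
Step 4. [6*(-4*x) = -24] 6·(inner) — divide through by 6. So div: -4*x = -4.
Step 5. [-4*x = -4] LHS = -4·(…); ÷-4 both sides, so div: x = 1.

Answer: x ∈ {1}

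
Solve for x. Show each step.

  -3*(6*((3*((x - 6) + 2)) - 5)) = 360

Step 1. [-3*(6*((3*((x - 6) + 2)) - 5)) = 360] divide by the outer -3 ⇒ div: 6*((3*((x - 6) + 2)) - 5) = -120.
Step 2. [6*((3*((x - 6) + 2)) - 5) = -120] leading coefficient 6: divide by 6. So div: (3*((x - 6) + 2)) - 5 = -20.
Step 3. [(3*((x - 6) + 2)) - 5 = -20] 5 comes off first (add 5). So sub: 3*((x - 6) + 2) = -15.
Step 4. [3*((x - 6) + 2) = -15] 3 out front; divide by 3 ⇒ div: (x - 6) + 2 = -5.
Step 5. [(x - 6) + 2 = -5] +2 is outermost — subtract 2 both sides ⇒ sub: x - 6 = -7.
Step 6. [x - 6 = -7] peel the -6: add 6 from each side. So sub: x = -1.

Answer: x ∈ {-1}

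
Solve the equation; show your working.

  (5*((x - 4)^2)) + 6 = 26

Step 1. [(5*((x - 4)^2)) + 6 = 26] subtract 6: x sits inside (… + 6), so sub: 5*((x - 4)^2) = 20.
Step 2. [5*((x - 4)^2) = 20] 5·(inner) — divide through by 5 ⇒ div: (x - 4)^2 = 4.
Step 3. [(x - 4)^2 = 4] 4 ≥ 0, LHS is (·)² — take ±√, so sqrt: x - 4 = 2 or -2.
Step 4. [x - 4 = 2 or -2] 4 comes off first (add 4). So sub: x = 6 or 2.

Answer: x ∈ {2, 6}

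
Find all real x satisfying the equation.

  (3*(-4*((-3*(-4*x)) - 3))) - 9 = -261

Step 1. [(3*(-4*((-3*(-4*x)) - 3))) - 9 = -261] add 9: x sits inside (… - 9) ⇒ sub: 3*(-4*((-3*(-4*x)) - 3)) = -252.
Step 2. [3*(-4*((-3*(-4*x)) - 3)) = -252] 3·(inner) — divide through by 3, so div: -4*((-3*(-4*x)) - 3) = -84.
Step 3. [-4*((-3*(-4*x)) - 3) = -84] leading coefficient -4: divide by -4. So div: (-3*(-4*x)) - 3 = 21.
Step 4. [(-3*(-4*x)) - 3 = 21] common factor -3 (LHS and 21) — divide through, so factor: (-4*x) + 1 = -7.
Step 5. [(-4*x) + 1 = -7] the outer +1 inverts by subtracting 1, so sub: -4*x = -8.
Step 6. [-4*x = -8] leading coefficient -4: divide by -4 ⇒ div: x = 2.

Answer: x ∈ {2}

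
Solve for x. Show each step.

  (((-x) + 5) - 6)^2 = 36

Step 1. [(((-x) + 5) - 6)^2 = 36] 36 ≥ 0, LHS is (·)² — take ±√, so sqrt: ((-x) + 5) - 6 = 6 or -6.
Step 2. [((-x) + 5) - 6 = 6 or -6] add 6: x sits inside (… - 6), so sub: (-x) + 5 = 12 or 0.
Step 3. [(-x) + 5 = 12 or 0] 5 comes off first (subtract 5), so sub: -x = 7 or -5.
Step 4. [-x = 7 or -5] leading − — multiply by −1 ⇒ neg: x = -7 or 5.

Answer: x ∈ {-7, 5}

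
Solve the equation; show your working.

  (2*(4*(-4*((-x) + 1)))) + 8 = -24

Step 1. [(2*(4*(-4*((-x) + 1)))) + 8 = -24] 2 | LHS and 2 | -24: pull 2 out. So factor: (4*(-4*((-x) + 1))) + 4 = -12.
Step 2. [(4*(-4*((-x) + 1))) + 4 = -12] subtract 4: x sits inside (… + 4), so sub: 4*(-4*((-x) + 1)) = -16.
Step 3. [4*(-4*((-x) + 1)) = -16] 4·(inner) — divide through by 4 ⇒ div: -4*((-x) + 1) = -4.
Step 4. [-4*((-x) + 1) = -4] LHS = -4·(…); ÷-4 both sides. So div: (-x) + 1 = 1.
Step 5. [(-x) + 1 = 1] peel the +1: subtract 1 from each side. So sub: -x = 0.
Step 6. [-x = 0] leading − — multiply by −1, so neg: x = 0.

Answer: x ∈ {0}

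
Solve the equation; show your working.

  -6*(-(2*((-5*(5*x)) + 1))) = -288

Step 1. [-6*(-(2*((-5*(5*x)) + 1))) = -288] divide by the outer -6. So div: -(2*((-5*(5*x)) + 1)) = 48.
Step 2. [-(2*((-5*(5*x)) + 1)) = 48] flip signs both sides, so neg: 2*((-5*(5*x)) + 1) = -48.
Step 3. [2*((-5*(5*x)) + 1) = -48] leading coefficient 2: divide by 2. So div: (-5*(5*x)) + 1 = -24.
Step 4. [(-5*(5*x)) + 1 = -24] the outer +1 inverts by subtracting 1. So sub: -5*(5*x) = -25.
Step 5. [-5*(5*x) = -25] -5 out front; divide by -5, so div: 5*x = 5.
Step 6. [5*x = 5] divide by the outer 5. So div: x = 1.

Answer: x ∈ {1}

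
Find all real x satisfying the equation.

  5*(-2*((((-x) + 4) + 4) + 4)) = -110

Step 1. [5*(-2*((((-x) + 4) + 4) + 4)) = -110] LHS = 5·(…); ÷5 both sides, so div: -2*((((-x) + 4) + 4) + 4) = -22.
Step 2. [-2*((((-x) + 4) + 4) + 4) = -22] LHS = -2·(…); ÷-2 both sides. So div: (((-x) + 4) + 4) + 4 = 11.
Step 3. [(((-x) + 4) + 4) + 4 = 11] subtract 4: x sits inside (… + 4). So sub: ((-x) + 4) + 4 = 7.
Step 4. [((-x) + 4) + 4 = 7] 4 comes off first (subtract 4), so sub: (-x) + 4 = 3.
Step 5. [(-x) + 4 = 3] subtract 4: x sits inside (… + 4), so sub: -x = -1.
Step 6. [-x = -1] flip signs both sides, so neg: x = 1.

Answer: x ∈ {1}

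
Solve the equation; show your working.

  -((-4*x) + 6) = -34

Step 1. [-((-4*x) + 6) = -34] flip signs both sides ⇒ neg: (-4*x) + 6 = 34.
Step 2. [(-4*x) + 6 = 34] 6 comes off first (subtract 6), so sub: -4*x = 28.
Step 3. [-4*x = 28] divide by the outer -4 ⇒ div: x = -7.

Answer: x ∈ {-7}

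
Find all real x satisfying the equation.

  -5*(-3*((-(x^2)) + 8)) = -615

Step 1. [-5*(-3*((-(x^2)) + 8)) = -615] -5·(inner) — divide through by -5, so div: -3*((-(x^2)) + 8) = 123.
Step 2. [-3*((-(x^2)) + 8) = 123] -3 out front; divide by -3 ⇒ div: (-(x^2)) + 8 = -41.
Step 3. [(-(x^2)) + 8 = -41] subtract 8: x sits inside (… + 8), so sub: -(x^2) = -49.
Step 4. [-(x^2) = -49] leading − — multiply by −1 ⇒ neg: x^2 = 49.
Step 5. [x^2 = 49] LHS squared, RHS 49 ≥ 0: apply √ (±). So sqrt: x = 7 or -7.

Answer: x ∈ {-7, 7}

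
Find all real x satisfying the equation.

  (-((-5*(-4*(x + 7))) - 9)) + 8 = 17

Step 1. [(-((-5*(-4*(x + 7))) - 9)) + 8 = 17] +8 is outermost — subtract 8 both sides, so sub: -((-5*(-4*(x + 7))) - 9) = 9.
Step 2. [-((-5*(-4*(x + 7))) - 9) = 9] flip signs both sides ⇒ neg: (-5*(-4*(x + 7))) - 9 = -9.
Step 3. [(-5*(-4*(x + 7))) - 9 = -9] add 9: x sits inside (… - 9) ⇒ sub: -5*(-4*(x + 7)) = 0.
Step 4. [-5*(-4*(x + 7)) = 0] divide by the outer -5, so div: -4*(x + 7) = 0.
Step 5. [-4*(x + 7) = 0] -4·(inner) — divide through by -4. So div: x + 7 = 0.
Step 6. [x + 7 = 0] 7 comes off first (subtract 7), so sub: x = -7.

Answer: x ∈ {-7}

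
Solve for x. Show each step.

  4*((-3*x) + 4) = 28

Step 1. [4*((-3*x) + 4) = 28] 4·(inner) — divide through by 4, so div: (-3*x) + 4 = 7.
Step 2. [(-3*x) + 4 = 7] +4 is outermost — subtract 4 both sides. So sub: -3*x = 3.
Step 3. [-3*x = 3] -3 out front; divide by -3. So div: x = -1.

Answer: x ∈ {-1}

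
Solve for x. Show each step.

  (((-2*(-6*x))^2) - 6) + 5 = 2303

Step 1. [(((-2*(-6*x))^2) - 6) + 5 = 2303] subtract 5: x sits inside (… + 5) ⇒ sub: ((-2*(-6*x))^2) - 6 = 2298.
Step 2. [((-2*(-6*x))^2) - 6 = 2298] the outer -6 inverts by adding 6. So sub: (-2*(-6*x))^2 = 2304.
Step 3. [(-2*(-6*x))^2 = 2304] √ both sides: 2304 ≥ 0 gives two branches ⇒ sqrt: -2*(-6*x) = 48 or -48.
Step 4. [-2*(-6*x) = 48 or -48] -2 out front; divide by -2. So div: -6*x = -24 or 24.
Step 5. [-6*x = -24 or 24] LHS = -6·(…); ÷-6 both sides, so div: x = 4 or -4.

Answer: x ∈ {-4, 4}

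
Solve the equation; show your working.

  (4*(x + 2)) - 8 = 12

Step 1. [(4*(x + 2)) - 8 = 12] 8 comes off first (add 8), so sub: 4*(x + 2) = 20.
Step 2. [4*(x + 2) = 20] 4 out front; divide by 4, so div: x + 2 = 5.
Step 3. [x + 2 = 5] the outer +2 inverts by subtracting 2. So sub: x = 3.

Answer: x ∈ {3}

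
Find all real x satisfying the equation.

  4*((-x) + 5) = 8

Step 1. [4*((-x) + 5) = 8] divide by the outer 4. So div: (-x) + 5 = 2.
Step 2. [(-x) + 5 = 2] peel the +5: subtract 5 from each side, so sub: -x = -3.
Step 3. [-x = -3] leading − — multiply by −1 ⇒ neg: x = 3.

Answer: x ∈ {3}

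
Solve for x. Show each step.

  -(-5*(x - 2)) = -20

Step 1. [-(-5*(x - 2)) = -20] flip signs both sides, so neg: -5*(x - 2) = 20.
Step 2. [-5*(x - 2) = 20] LHS = -5·(…); ÷-5 both sides, so div: x - 2 = -4.
Step 3. [x - 2 = -4] -2 is outermost — add 2 both sides, so sub: x = -2.

Answer: x ∈ {-2}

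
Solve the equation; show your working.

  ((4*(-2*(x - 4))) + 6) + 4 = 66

Step 1. [((4*(-2*(x - 4))) + 6) + 4 = 66] the outer +4 inverts by subtracting 4 ⇒ sub: (4*(-2*(x - 4))) + 6 = 62.
Step 2. [(4*(-2*(x - 4))) + 6 = 62] the outer +6 inverts by subtracting 6. So sub: 4*(-2*(x - 4)) = 56.
Step 3. [4*(-2*(x - 4)) = 56] divide by the outer 4, so div: -2*(x - 4) = 14.
Step 4. [-2*(x - 4) = 14] LHS = -2·(…); ÷-2 both sides. So div: x - 4 = -7.
Step 5. [x - 4 = -7] add 4: x sits inside (… - 4), so sub: x = -3.

Answer: x ∈ {-3}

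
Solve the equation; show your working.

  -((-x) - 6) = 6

Step 1. [-((-x) - 6) = 6] leading − — multiply by −1 ⇒ neg: (-x) - 6 = -6.
Step 2. [(-x) - 6 = -6] the outer -6 inverts by adding 6 ⇒ sub: -x = 0.
Step 3. [-x = 0] leading − — multiply by −1, so neg: x = 0.

Answer: x ∈ {0}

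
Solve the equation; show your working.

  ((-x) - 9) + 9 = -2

Step 1. [((-x) - 9) + 9 = -2] peel the +9: subtract 9 from each side ⇒ sub: (-x) - 9 = -11.
Step 2. [(-x) - 9 = -11] peel the -9: add 9 from each side, so sub: -x = -2.
Step 3. [-x = -2] flip signs both sides ⇒ neg: x = 2.

Answer: x ∈ {2}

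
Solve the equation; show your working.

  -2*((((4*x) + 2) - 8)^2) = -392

Step 1. [-2*((((4*x) + 2) - 8)^2) = -392] LHS = -2·(…); ÷-2 both sides. So div: (((4*x) + 2) - 8)^2 = 196.
Step 2. [(((4*x) + 2) - 8)^2 = 196] √ both sides: 196 ≥ 0 gives two branches ⇒ sqrt: ((4*x) + 2) - 8 = 14 or -14.
Step 3. [((4*x) + 2) - 8 = 14 or -14] 8 comes off first (add 8), so sub: (4*x) + 2 = 22 or -6.
Step 4. [(4*x) + 2 = 22 or -6] peel the +2: subtract 2 from each side ⇒ sub: 4*x = 20 or -8.
Step 5. [4*x = 20 or -8] LHS = 4·(…); ÷4 both sides, so div: x = 5 or -2.

Answer: x ∈ {-2, 5}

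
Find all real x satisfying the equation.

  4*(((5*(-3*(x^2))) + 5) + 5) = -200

Step 1. [4*(((5*(-3*(x^2))) + 5) + 5) = -200] divide by the outer 4, so div: ((5*(-3*(x^2))) + 5) + 5 = -50.
Step 2. [((5*(-3*(x^2))) + 5) + 5 = -50] subtract 5: x sits inside (… + 5). So sub: (5*(-3*(x^2))) + 5 = -55.
Step 3. [(5*(-3*(x^2))) + 5 = -55] 5 divides every term; factor it out ⇒ factor: (-3*(x^2)) + 1 = -11.
Step 4. [(-3*(x^2)) + 1 = -11] 1 comes off first (subtract 1), so sub: -3*(x^2) = -12.
Step 5. [-3*(x^2) = -12] leading coefficient -3: divide by -3, so div: x^2 = 4.
Step 6. [x^2 = 4] √ both sides: 4 ≥ 0 gives two branches, so sqrt: x = 2 or -2.

Answer: x ∈ {-2, 2}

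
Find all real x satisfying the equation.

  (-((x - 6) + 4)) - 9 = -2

Step 1. [(-((x - 6) + 4)) - 9 = -2] the outer -9 inverts by adding 9 ⇒ sub: -((x - 6) + 4) = 7.
Step 2. [-((x - 6) + 4) = 7] leading − — multiply by −1, so neg: (x - 6) + 4 = -7.
Step 3. [(x - 6) + 4 = -7] peel the +4: subtract 4 from each side ⇒ sub: x - 6 = -11.
Step 4. [x - 6 = -11] add 6: x sits inside (… - 6) ⇒ sub: x = -5.

Answer: x ∈ {-5}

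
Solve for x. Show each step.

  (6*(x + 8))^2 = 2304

Step 1. [(6*(x + 8))^2 = 2304] 2304 ≥ 0, LHS is (·)² — take ±√, so sqrt: 6*(x + 8) = 48 or -48.
Step 2. [6*(x + 8) = 48 or -48] divide by the outer 6 ⇒ div: x + 8 = 8 or -8.
Step 3. [x + 8 = 8 or -8] peel the +8: subtract 8 from each side. So sub: x = 0 or -16.

Answer: x ∈ {-16, 0}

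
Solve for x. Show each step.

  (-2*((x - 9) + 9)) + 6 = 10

Step 1. [(-2*((x - 9) + 9)) + 6 = 10] -2 | LHS and -2 | 10: pull -2 out. So factor: ((x - 9) + 9) - 3 = -5.
Step 2. [((x - 9) + 9) - 3 = -5] peel the -3: add 3 from each side. So sub: (x - 9) + 9 = -2.
Step 3. [(x - 9) + 9 = -2] +9 is outermost — subtract 9 both sides. So sub: x - 9 = -11.
Step 4. [x - 9 = -11] add 9: x sits inside (… - 9). So sub: x = -2.

Answer: x ∈ {-2}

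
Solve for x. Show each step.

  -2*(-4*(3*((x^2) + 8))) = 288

Step 1. [-2*(-4*(3*((x^2) + 8))) = 288] -2 out front; divide by -2, so div: -4*(3*((x^2) + 8)) = -144.
Step 2. [-4*(3*((x^2) + 8)) = -144] -4 out front; divide by -4, so div: 3*((x^2) + 8) = 36.
Step 3. [3*((x^2) + 8) = 36] LHS = 3·(…); ÷3 both sides ⇒ div: (x^2) + 8 = 12.
Step 4. [(x^2) + 8 = 12] peel the +8: subtract 8 from each side. So sub: x^2 = 4.
Step 5. [x^2 = 4] √ both sides: 4 ≥ 0 gives two branches. So sqrt: x = 2 or -2.

Answer: x ∈ {-2, 2}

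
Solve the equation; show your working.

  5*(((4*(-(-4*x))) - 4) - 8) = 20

Step 1. [5*(((4*(-(-4*x))) - 4) - 8) = 20] 5 out front; divide by 5 ⇒ div: ((4*(-(-4*x))) - 4) - 8 = 4.
Step 2. [((4*(-(-4*x))) - 4) - 8 = 4] -8 is outermost — add 8 both sides. So sub: (4*(-(-4*x))) - 4 = 12.
Step 3. [(4*(-(-4*x))) - 4 = 12] 4 | LHS and 4 | 12: pull 4 out, so factor: (-(-4*x)) - 1 = 3.
Step 4. [(-(-4*x)) - 1 = 3] peel the -1: add 1 from each side, so sub: -(-4*x) = 4.
Step 5. [-(-4*x) = 4] LHS negated; negate both sides. So neg: -4*x = -4.
Step 6. [-4*x = -4] LHS = -4·(…); ÷-4 both sides. So div: x = 1.

Answer: x ∈ {1}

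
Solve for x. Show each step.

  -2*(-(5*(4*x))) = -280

Step 1. [-2*(-(5*(4*x))) = -280] -2 out front; divide by -2, so div: -(5*(4*x)) = 140.
Step 2. [-(5*(4*x)) = 140] flip signs both sides. So neg: 5*(4*x) = -140.
Step 3. [5*(4*x) = -140] 5 out front; divide by 5, so div: 4*x = -28.
Step 4. [4*x = -28] LHS = 4·(…); ÷4 both sides. So div: x = -7.

Answer: x ∈ {-7}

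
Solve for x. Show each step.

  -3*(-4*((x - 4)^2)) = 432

Step 1. [-3*(-4*((x - 4)^2)) = 432] leading coefficient -3: divide by -3 ⇒ div: -4*((x - 4)^2) = -144.
Step 2. [-4*((x - 4)^2) = -144] -4 out front; divide by -4, so div: (x - 4)^2 = 36.
Step 3. [(x - 4)^2 = 36] LHS squared, RHS 36 ≥ 0: apply √ (±) ⇒ sqrt: x - 4 = 6 or -6.
Step 4. [x - 4 = 6 or -6] the outer -4 inverts by adding 4. So sub: x = 10 or -2.

Answer: x ∈ {-2, 10}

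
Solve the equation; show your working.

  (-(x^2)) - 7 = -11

Step 1. [(-(x^2)) - 7 = -11] the outer -7 inverts by adding 7. So sub: -(x^2) = -4.
Step 2. [-(x^2) = -4] LHS negated; negate both sides. So neg: x^2 = 4.
Step 3. [x^2 = 4] √ both sides: 4 ≥ 0 gives two branches ⇒ sqrt: x = 2 or -2.

Answer: x ∈ {-2, 2}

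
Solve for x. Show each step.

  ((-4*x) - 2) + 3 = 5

Step 1. [((-4*x) - 2) + 3 = 5] +3 is outermost — subtract 3 both sides. So sub: (-4*x) - 2 = 2.
Step 2. [(-4*x) - 2 = 2] the outer -2 inverts by adding 2, so sub: -4*x = 4.
Step 3. [-4*x = 4] divide by the outer -4 ⇒ div: x = -1.

Answer: x ∈ {-1}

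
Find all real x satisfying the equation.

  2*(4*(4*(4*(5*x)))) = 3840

Step 1. [2*(4*(4*(4*(5*x)))) = 3840] divide by the outer 2, so div: 4*(4*(4*(5*x))) = 1920.
Step 2. [4*(4*(4*(5*x))) = 1920] 4 out front; divide by 4 ⇒ div: 4*(4*(5*x)) = 480.
Step 3. [4*(4*(5*x)) = 480] LHS = 4·(…); ÷4 both sides. So div: 4*(5*x) = 120.
Step 4. [4*(5*x) = 120] divide by the outer 4, so div: 5*x = 30.
Step 5. [5*x = 30] 5 out front; divide by 5. So div: x = 6.

Answer: x ∈ {6}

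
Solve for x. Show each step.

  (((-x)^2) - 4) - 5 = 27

Step 1. [(((-x)^2) - 4) - 5 = 27] peel the -5: add 5 from each side, so sub: ((-x)^2) - 4 = 32.
Step 2. [((-x)^2) - 4 = 32] -4 is outermost — add 4 both sides, so sub: (-x)^2 = 36.
Step 3. [(-x)^2 = 36] LHS squared, RHS 36 ≥ 0: apply √ (±). So sqrt: -x = 6 or -6.
Step 4. [-x = 6 or -6] LHS negated; negate both sides, so neg: x = -6 or 6.

Answer: x ∈ {-6, 6}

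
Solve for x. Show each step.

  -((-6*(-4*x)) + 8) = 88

Step 1. [-((-6*(-4*x)) + 8) = 88] LHS negated; negate both sides, so neg: (-6*(-4*x)) + 8 = -88.
Step 2. [(-6*(-4*x)) + 8 = -88] the outer +8 inverts by subtracting 8, so sub: -6*(-4*x) = -96.
Step 3. [-6*(-4*x) = -96] -6·(inner) — divide through by -6. So div: -4*x = 16.
Step 4. [-4*x = 16] leading coefficient -4: divide by -4. So div: x = -4.

Answer: x ∈ {-4}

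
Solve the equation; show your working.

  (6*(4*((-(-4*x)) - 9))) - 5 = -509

Step 1. [(6*(4*((-(-4*x)) - 9))) - 5 = -509] peel the -5: add 5 from each side. So sub: 6*(4*((-(-4*x)) - 9)) = -504.
Step 2. [6*(4*((-(-4*x)) - 9)) = -504] divide by the outer 6. So div: 4*((-(-4*x)) - 9) = -84.
Step 3. [4*((-(-4*x)) - 9) = -84] divide by the outer 4 ⇒ div: (-(-4*x)) - 9 = -21.
Step 4. [(-(-4*x)) - 9 = -21] the outer -9 inverts by adding 9 ⇒ sub: -(-4*x) = -12.
Step 5. [-(-4*x) = -12] LHS negated; negate both sides, so neg: -4*x = 12.
Step 6. [-4*x = 12] -4 out front; divide by -4, so div: x = -3.

Answer: x ∈ {-3}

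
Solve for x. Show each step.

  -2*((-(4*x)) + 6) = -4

Step 1. [-2*((-(4*x)) + 6) = -4] leading coefficient -2: divide by -2. So div: (-(4*x)) + 6 = 2.
Step 2. [(-(4*x)) + 6 = 2] 6 comes off first (subtract 6), so sub: -(4*x) = -4.
Step 3. [-(4*x) = -4] leading − — multiply by −1. So neg: 4*x = 4.
Step 4. [4*x = 4] divide by the outer 4 ⇒ div: x = 1.

Answer: x ∈ {1}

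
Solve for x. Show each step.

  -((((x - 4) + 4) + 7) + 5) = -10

Step 1. [-((((x - 4) + 4) + 7) + 5) = -10] LHS negated; negate both sides, so neg: (((x - 4) + 4) + 7) + 5 = 10.
Step 2. [(((x - 4) + 4) + 7) + 5 = 10] 5 comes off first (subtract 5), so sub: ((x - 4) + 4) + 7 = 5.
Step 3. [((x - 4) + 4) + 7 = 5] peel the +7: subtract 7 from each side. So sub: (x - 4) + 4 = -2.
Step 4. [(x - 4) + 4 = -2] 4 comes off first (subtract 4), so sub: x - 4 = -6.
Step 5. [x - 4 = -6] -4 is outermost — add 4 both sides ⇒ sub: x = -2.

Answer: x ∈ {-2}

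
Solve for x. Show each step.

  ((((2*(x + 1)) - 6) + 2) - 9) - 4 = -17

Step 1. [((((2*(x + 1)) - 6) + 2) - 9) - 4 = -17] the outer -4 inverts by adding 4, so sub: (((2*(x + 1)) - 6) + 2) - 9 = -13.
Step 2. [(((2*(x + 1)) - 6) + 2) - 9 = -13] add 9: x sits inside (… - 9), so sub: ((2*(x + 1)) - 6) + 2 = -4.
Step 3. [((2*(x + 1)) - 6) + 2 = -4] subtract 2: x sits inside (… + 2). So sub: (2*(x + 1)) - 6 = -6.
Step 4. [(2*(x + 1)) - 6 = -6] 2 divides every term; factor it out ⇒ factor: (x + 1) - 3 = -3.
Step 5. [(x + 1) - 3 = -3] -3 is outermost — add 3 both sides. So sub: x + 1 = 0.
Step 6. [x + 1 = 0] peel the +1: subtract 1 from each side ⇒ sub: x = -1.

Answer: x ∈ {-1}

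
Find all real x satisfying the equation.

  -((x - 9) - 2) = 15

Step 1. [-((x - 9) - 2) = 15] flip signs both sides ⇒ neg: (x - 9) - 2 = -15.
Step 2. [(x - 9) - 2 = -15] the outer -2 inverts by adding 2, so sub: x - 9 = -13.
Step 3. [x - 9 = -13] 9 comes off first (add 9), so sub: x = -4.

Answer: x ∈ {-4}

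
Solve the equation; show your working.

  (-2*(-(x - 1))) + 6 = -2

Step 1. [(-2*(-(x - 1))) + 6 = -2] -2 divides every term; factor it out ⇒ factor: (-(x - 1)) - 3 = 1.
Step 2. [(-(x - 1)) - 3 = 1] add 3: x sits inside (… - 3). So sub: -(x - 1) = 4.
Step 3. [-(x - 1) = 4] flip signs both sides ⇒ neg: x - 1 = -4.
Step 4. [x - 1 = -4] add 1: x sits inside (… - 1) ⇒ sub: x = -3.

Answer: x ∈ {-3}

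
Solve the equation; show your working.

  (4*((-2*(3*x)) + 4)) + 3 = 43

Step 1. [(4*((-2*(3*x)) + 4)) + 3 = 43] subtract 3: x sits inside (… + 3), so sub: 4*((-2*(3*x)) + 4) = 40.
Step 2. [4*((-2*(3*x)) + 4) = 40] divide by the outer 4, so div: (-2*(3*x)) + 4 = 10.
Step 3. [(-2*(3*x)) + 4 = 10] -2 divides every term; factor it out ⇒ factor: (3*x) - 2 = -5.
Step 4. [(3*x) - 2 = -5] add 2: x sits inside (… - 2) ⇒ sub: 3*x = -3.
Step 5. [3*x = -3] 3·(inner) — divide through by 3, so div: x = -1.

Answer: x ∈ {-1}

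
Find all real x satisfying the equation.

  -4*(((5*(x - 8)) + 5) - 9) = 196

Step 1. [-4*(((5*(x - 8)) + 5) - 9) = 196] -4·(inner) — divide through by -4. So div: ((5*(x - 8)) + 5) - 9 = -49.
Step 2. [((5*(x - 8)) + 5) - 9 = -49] -9 is outermost — add 9 both sides, so sub: (5*(x - 8)) + 5 = -40.
Step 3. [(5*(x - 8)) + 5 = -40] common factor 5 (LHS and -40) — divide through ⇒ factor: (x - 8) + 1 = -8.
Step 4. [(x - 8) + 1 = -8] 1 comes off first (subtract 1). So sub: x - 8 = -9.
Step 5. [x - 8 = -9] 8 comes off first (add 8). So sub: x = -1.

Answer: x ∈ {-1}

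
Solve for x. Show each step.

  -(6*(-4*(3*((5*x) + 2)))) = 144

Step 1. [-(6*(-4*(3*((5*x) + 2)))) = 144] leading − — multiply by −1 ⇒ neg: 6*(-4*(3*((5*x) + 2))) = -144.
Step 2. [6*(-4*(3*((5*x) + 2))) = -144] LHS = 6·(…); ÷6 both sides, so div: -4*(3*((5*x) + 2)) = -24.
Step 3. [-4*(3*((5*x) + 2)) = -24] LHS = -4·(…); ÷-4 both sides, so div: 3*((5*x) + 2) = 6.
Step 4. [3*((5*x) + 2) = 6] 3 out front; divide by 3. So div: (5*x) + 2 = 2.
Step 5. [(5*x) + 2 = 2] peel the +2: subtract 2 from each side, so sub: 5*x = 0.
Step 6. [5*x = 0] 5·(inner) — divide through by 5 ⇒ div: x = 0.

Answer: x ∈ {0}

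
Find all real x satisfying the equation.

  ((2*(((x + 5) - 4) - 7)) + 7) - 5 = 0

Step 1. [((2*(((x + 5) - 4) - 7)) + 7) - 5 = 0] 5 comes off first (add 5). So sub: (2*(((x + 5) - 4) - 7)) + 7 = 5.
Step 2. [(2*(((x + 5) - 4) - 7)) + 7 = 5] 7 comes off first (subtract 7), so sub: 2*(((x + 5) - 4) - 7) = -2.
Step 3. [2*(((x + 5) - 4) - 7) = -2] 2 out front; divide by 2, so div: ((x + 5) - 4) - 7 = -1.
Step 4. [((x + 5) - 4) - 7 = -1] peel the -7: add 7 from each side ⇒ sub: (x + 5) - 4 = 6.
Step 5. [(x + 5) - 4 = 6] add 4: x sits inside (… - 4). So sub: x + 5 = 10.
Step 6. [x + 5 = 10] the outer +5 inverts by subtracting 5 ⇒ sub: x = 5.

Answer: x ∈ {5}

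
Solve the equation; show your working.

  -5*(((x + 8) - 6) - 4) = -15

Step 1. [-5*(((x + 8) - 6) - 4) = -15] leading coefficient -5: divide by -5 ⇒ div: ((x + 8) - 6) - 4 = 3.
Step 2. [((x + 8) - 6) - 4 = 3] add 4: x sits inside (… - 4) ⇒ sub: (x + 8) - 6 = 7.
Step 3. [(x + 8) - 6 = 7] add 6: x sits inside (… - 6). So sub: x + 8 = 13.
Step 4. [x + 8 = 13] +8 is outermost — subtract 8 both sides. So sub: x = 5.

Answer: x ∈ {5}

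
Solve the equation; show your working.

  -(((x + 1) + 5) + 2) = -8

Step 1. [-(((x + 1) + 5) + 2) = -8] flip signs both sides ⇒ neg: ((x + 1) + 5) + 2 = 8.
Step 2. [((x + 1) + 5) + 2 = 8] subtract 2: x sits inside (… + 2). So sub: (x + 1) + 5 = 6.
Step 3. [(x + 1) + 5 = 6] +5 is outermost — subtract 5 both sides ⇒ sub: x + 1 = 1.
Step 4. [x + 1 = 1] 1 comes off first (subtract 1) ⇒ sub: x = 0.

Answer: x ∈ {0}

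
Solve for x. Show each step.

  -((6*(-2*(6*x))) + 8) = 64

Step 1. [-((6*(-2*(6*x))) + 8) = 64] flip signs both sides. So neg: (6*(-2*(6*x))) + 8 = -64.
Step 2. [(6*(-2*(6*x))) + 8 = -64] peel the +8: subtract 8 from each side ⇒ sub: 6*(-2*(6*x)) = -72.
Step 3. [6*(-2*(6*x)) = -72] 6·(inner) — divide through by 6 ⇒ div: -2*(6*x) = -12.
Step 4. [-2*(6*x) = -12] -2 out front; divide by -2, so div: 6*x = 6.
Step 5. [6*x = 6] leading coefficient 6: divide by 6. So div: x = 1.

Answer: x ∈ {1}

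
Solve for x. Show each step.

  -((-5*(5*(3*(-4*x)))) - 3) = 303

Step 1. [-((-5*(5*(3*(-4*x)))) - 3) = 303] flip signs both sides ⇒ neg: (-5*(5*(3*(-4*x)))) - 3 = -303.
Step 2. [(-5*(5*(3*(-4*x)))) - 3 = -303] add 3: x sits inside (… - 3) ⇒ sub: -5*(5*(3*(-4*x))) = -300.
Step 3. [-5*(5*(3*(-4*x))) = -300] leading coefficient -5: divide by -5. So div: 5*(3*(-4*x)) = 60.
Step 4. [5*(3*(-4*x)) = 60] LHS = 5·(…); ÷5 both sides ⇒ div: 3*(-4*x) = 12.
Step 5. [3*(-4*x) = 12] 3 out front; divide by 3, so div: -4*x = 4.
Step 6. [-4*x = 4] divide by the outer -4. So div: x = -1.

Answer: x ∈ {-1}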